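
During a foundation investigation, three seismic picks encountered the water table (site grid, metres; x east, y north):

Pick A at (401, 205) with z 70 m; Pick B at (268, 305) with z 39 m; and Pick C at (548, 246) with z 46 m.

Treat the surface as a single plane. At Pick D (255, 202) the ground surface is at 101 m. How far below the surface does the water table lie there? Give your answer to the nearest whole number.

22 m

Two edge vectors: Pick A→Pick B = (-133, 100, -31), Pick A→Pick C = (147, 41, -24).
Normal n = (Pick A→Pick B) × (Pick A→Pick C) = (-1129, -7749, -20153).
So ∂z/∂x = −n_x/n_z = −0.05602 and ∂z/∂y = −n_y/n_z = −0.38451.
Intercept c from Pick A: 70 + 22.46 + 78.82 = 171.29.
At (255, 202): z_contact = −14.3 − 77.7 + 171.29 = 79.3 m.
Depth below ground = 101 − 79.3 = 22 m.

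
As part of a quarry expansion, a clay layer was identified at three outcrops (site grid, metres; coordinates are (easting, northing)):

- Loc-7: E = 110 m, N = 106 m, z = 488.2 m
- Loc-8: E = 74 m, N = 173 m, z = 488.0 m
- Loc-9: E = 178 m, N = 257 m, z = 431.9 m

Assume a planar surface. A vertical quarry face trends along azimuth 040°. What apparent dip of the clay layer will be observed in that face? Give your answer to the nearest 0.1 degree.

Let the plane be z = a·E + b·N + c.
Loc-8−Loc-7: −36a + 67b = −0.2;  Loc-9−Loc-7: 68a + 151b = −56.3.
Solving gives a = −0.37449, b = −0.20420.
Unit vector along 040° is (sin 40°, cos 40°) = (0.6428, 0.7660).
Slope in that direction = a·(0.6428) + b·(0.7660) = −0.39715.
Apparent dip = arctan|0.39715| = 21.7° (true dip is 23.1°, so apparent ≤ true as expected).

21.7°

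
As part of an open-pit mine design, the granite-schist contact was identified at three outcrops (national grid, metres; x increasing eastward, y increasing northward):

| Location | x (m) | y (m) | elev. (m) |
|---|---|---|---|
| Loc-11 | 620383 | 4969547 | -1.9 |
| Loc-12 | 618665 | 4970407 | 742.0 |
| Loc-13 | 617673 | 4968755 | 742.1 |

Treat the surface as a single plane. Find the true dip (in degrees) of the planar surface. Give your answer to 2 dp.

21.22°

Two edge vectors: Loc-11→Loc-12 = (-1718, 860, 743.9), Loc-11→Loc-13 = (-2710, -792, 744).
Normal n = (Loc-11→Loc-12) × (Loc-11→Loc-13) = (1229008.8, -737777, 3691256).
So ∂z/∂x = −n_x/n_z = −0.33295 and ∂z/∂y = −n_y/n_z = 0.19987.
Gradient magnitude |∇z| = √(a² + b²) = √(0.11086 + 0.03995) = 0.38834.
True dip = arctan(0.38834) = 21.22°, dipping toward ESE (azimuth ≈ 121°).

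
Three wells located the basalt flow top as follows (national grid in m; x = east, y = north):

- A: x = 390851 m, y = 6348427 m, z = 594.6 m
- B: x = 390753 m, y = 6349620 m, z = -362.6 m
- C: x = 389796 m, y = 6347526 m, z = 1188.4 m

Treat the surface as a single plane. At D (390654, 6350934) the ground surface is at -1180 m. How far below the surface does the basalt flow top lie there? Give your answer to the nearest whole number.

236 m

Let the plane be z = a·x + b·y + c.
B−A: −98a + 1193b = −957.2;  C−A: −1055a − 901b = 593.8.
Solving gives a = 0.11436062, b = −0.79295277.
Then c = 594.6 − a·390851 − b·6348427 = 4989899.44.
At (390654, 6350934): z_contact = 44675.4 − 5035990.7 + 4989899.44 = -1415.9 m.
Depth below ground = -1180 − (-1415.9) = 236 m.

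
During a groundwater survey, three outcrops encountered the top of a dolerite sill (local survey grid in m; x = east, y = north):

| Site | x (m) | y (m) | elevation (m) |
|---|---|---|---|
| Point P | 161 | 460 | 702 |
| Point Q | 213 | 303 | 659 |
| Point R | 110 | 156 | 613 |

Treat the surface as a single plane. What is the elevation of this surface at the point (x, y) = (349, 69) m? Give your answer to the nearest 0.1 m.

597.1 m

Two edge vectors: Point P→Point Q = (52, -157, -43), Point P→Point R = (-51, -304, -89).
Normal n = (Point P→Point Q) × (Point P→Point R) = (901, 6821, -23815).
So ∂z/∂x = −n_x/n_z = 0.03783 and ∂z/∂y = −n_y/n_z = 0.28642.
Intercept c from Point P: 702 − 6.09 − 131.75 = 564.16.
At (349, 69): z = 13.2 + 19.8 + 564.16 = 597.1 m.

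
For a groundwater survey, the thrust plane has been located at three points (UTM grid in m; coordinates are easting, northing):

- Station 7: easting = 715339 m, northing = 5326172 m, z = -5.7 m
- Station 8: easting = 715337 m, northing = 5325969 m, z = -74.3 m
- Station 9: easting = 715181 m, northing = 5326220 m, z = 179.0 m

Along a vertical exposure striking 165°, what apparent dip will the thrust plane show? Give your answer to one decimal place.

31.5°

Two edge vectors: Station 7→Station 8 = (-2, -203, -68.6), Station 7→Station 9 = (-158, 48, 184.7).
Normal n = (Station 7→Station 8) × (Station 7→Station 9) = (-34201.3, 11208.2, -32170).
So ∂z/∂easting = −n_x/n_z = −1.06314 and ∂z/∂northing = −n_y/n_z = 0.34841.
Unit vector along 165° is (sin 165°, cos 165°) = (0.2588, -0.9659).
Slope in that direction = a·(0.2588) + b·(-0.9659) = −0.61170.
Apparent dip = arctan|0.61170| = 31.5° (true dip is 48.2°, so apparent ≤ true as expected).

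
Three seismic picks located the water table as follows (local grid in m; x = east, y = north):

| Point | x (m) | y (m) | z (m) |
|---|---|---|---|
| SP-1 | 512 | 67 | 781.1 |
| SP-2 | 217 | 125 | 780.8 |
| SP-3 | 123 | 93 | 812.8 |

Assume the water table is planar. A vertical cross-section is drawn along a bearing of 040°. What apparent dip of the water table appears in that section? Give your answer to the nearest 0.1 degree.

29.5°

Let the plane be z = a·x + b·y + c.
SP-2−SP-1: −295a + 58b = −0.3;  SP-3−SP-1: −389a + 26b = 31.7.
Solving gives a = −0.12399, b = −0.63579.
Unit vector along 040° is (sin 40°, cos 40°) = (0.6428, 0.7660).
Slope in that direction = a·(0.6428) + b·(0.7660) = −0.56674.
Apparent dip = arctan|0.56674| = 29.5° (true dip is 32.9°, so apparent ≤ true as expected).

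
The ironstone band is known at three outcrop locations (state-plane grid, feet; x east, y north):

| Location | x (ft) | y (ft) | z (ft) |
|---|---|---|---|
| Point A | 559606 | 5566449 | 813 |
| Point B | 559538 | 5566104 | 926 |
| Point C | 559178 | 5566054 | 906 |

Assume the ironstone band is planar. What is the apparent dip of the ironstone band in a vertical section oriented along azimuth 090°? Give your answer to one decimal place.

Let the plane be z = a·x + b·y + c.
Point B−Point A: −68a − 345b = 113;  Point C−Point A: −428a − 395b = 93.
Solving gives a = 0.10389, b = −0.34801.
Unit vector along 090° is (sin 90°, cos 90°) = (1.0000, 0.0000).
Slope in that direction = a·(1.0000) + b·(0.0000) = 0.10389.
Apparent dip = arctan|0.10389| = 5.9° (true dip is 20.0°, so apparent ≤ true as expected).

5.9°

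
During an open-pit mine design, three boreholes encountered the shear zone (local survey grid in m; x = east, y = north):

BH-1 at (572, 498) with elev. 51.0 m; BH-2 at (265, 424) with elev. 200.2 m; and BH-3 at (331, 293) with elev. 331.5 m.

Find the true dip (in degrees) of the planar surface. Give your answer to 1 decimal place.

Let the plane be z = a·x + b·y + c.
BH-2−BH-1: −307a − 74b = 149.2;  BH-3−BH-1: −241a − 205b = 280.5.
Solving gives a = −0.21793, b = −1.11209.
Gradient magnitude |∇z| = √(a² + b²) = √(0.04749 + 1.23674) = 1.13324.
True dip = arctan(1.13324) = 48.6°, dipping toward N (azimuth ≈ 011°).

48.6°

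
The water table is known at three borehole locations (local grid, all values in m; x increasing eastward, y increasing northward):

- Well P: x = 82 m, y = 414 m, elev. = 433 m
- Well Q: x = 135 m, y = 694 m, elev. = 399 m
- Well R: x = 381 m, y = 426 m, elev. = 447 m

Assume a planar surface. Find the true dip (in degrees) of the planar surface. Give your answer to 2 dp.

Let the plane be z = a·x + b·y + c.
Well Q−Well P: 53a + 280b = −34;  Well R−Well P: 299a + 12b = 14.
Solving gives a = 0.05209, b = −0.13129.
Gradient magnitude |∇z| = √(a² + b²) = √(0.00271 + 0.01724) = 0.14125.
True dip = arctan(0.14125) = 8.04°, dipping toward NNW (azimuth ≈ 338°).

8.04°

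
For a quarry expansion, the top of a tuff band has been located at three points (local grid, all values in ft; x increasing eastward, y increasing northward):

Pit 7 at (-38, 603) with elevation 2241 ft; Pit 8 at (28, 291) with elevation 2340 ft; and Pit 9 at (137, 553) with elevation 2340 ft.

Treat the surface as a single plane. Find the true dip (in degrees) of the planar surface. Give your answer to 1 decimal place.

Let the plane be z = a·x + b·y + c.
Pit 8−Pit 7: 66a − 312b = 99;  Pit 9−Pit 7: 175a − 50b = 99.
Solving gives a = 0.50561, b = −0.21035.
Gradient magnitude |∇z| = √(a² + b²) = √(0.25565 + 0.04425) = 0.54762.
True dip = arctan(0.54762) = 28.7°, dipping toward WNW (azimuth ≈ 293°).

28.7°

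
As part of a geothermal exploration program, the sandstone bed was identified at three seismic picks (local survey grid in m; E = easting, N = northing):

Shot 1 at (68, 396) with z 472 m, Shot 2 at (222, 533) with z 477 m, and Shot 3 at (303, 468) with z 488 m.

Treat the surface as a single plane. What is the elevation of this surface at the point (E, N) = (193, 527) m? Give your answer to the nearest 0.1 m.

Let the plane be z = a·E + b·N + c.
Shot 2−Shot 1: 154a + 137b = 5;  Shot 3−Shot 1: 235a + 72b = 16.
Solving gives a = 0.08680, b = −0.06107.
Then c = 472 − a·68 − b·396 = 490.28.
At (193, 527): z = 16.8 − 32.2 + 490.28 = 474.8 m.

474.8 m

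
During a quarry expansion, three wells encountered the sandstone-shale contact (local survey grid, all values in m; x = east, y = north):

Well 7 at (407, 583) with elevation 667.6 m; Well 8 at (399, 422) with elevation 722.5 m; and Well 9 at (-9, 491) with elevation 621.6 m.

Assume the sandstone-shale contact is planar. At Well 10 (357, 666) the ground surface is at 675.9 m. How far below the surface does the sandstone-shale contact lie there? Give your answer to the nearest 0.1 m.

Two edge vectors: Well 7→Well 8 = (-8, -161, 54.9), Well 7→Well 9 = (-416, -92, -46).
Normal n = (Well 7→Well 8) × (Well 7→Well 9) = (12456.8, -23206.4, -66240).
So ∂z/∂x = −n_x/n_z = 0.18806 and ∂z/∂y = −n_y/n_z = −0.35034.
Intercept c from Well 7: 667.6 − 76.54 + 204.25 = 795.31.
At (357, 666): z_contact = 67.14 − 233.33 + 795.31 = 629.12 m.
Depth below ground = 675.9 − 629.12 = 46.8 m.

46.8 m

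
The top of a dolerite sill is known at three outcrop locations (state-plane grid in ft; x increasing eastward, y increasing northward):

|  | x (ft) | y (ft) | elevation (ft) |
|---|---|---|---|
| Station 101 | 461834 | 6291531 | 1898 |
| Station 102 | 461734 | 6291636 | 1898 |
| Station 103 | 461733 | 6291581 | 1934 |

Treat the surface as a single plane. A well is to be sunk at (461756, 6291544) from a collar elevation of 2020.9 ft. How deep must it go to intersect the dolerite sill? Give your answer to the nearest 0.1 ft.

Two edge vectors: Station 101→Station 102 = (-100, 105, 0), Station 101→Station 103 = (-101, 50, 36).
Normal n = (Station 101→Station 102) × (Station 101→Station 103) = (3780, 3600, 5605).
So ∂z/∂x = −n_x/n_z = −0.674397859 and ∂z/∂y = −n_y/n_z = −0.642283675.
Intercept c from Station 101: 1898 + 311459.86 + 4040947.65 = 4354305.51.
At (461756, 6291544): z_contact = −311407.26 − 4040956.00 + 4354305.51 = 1942.25 ft.
Depth below ground = 2020.9 − 1942.25 = 78.6 ft.

78.6 ft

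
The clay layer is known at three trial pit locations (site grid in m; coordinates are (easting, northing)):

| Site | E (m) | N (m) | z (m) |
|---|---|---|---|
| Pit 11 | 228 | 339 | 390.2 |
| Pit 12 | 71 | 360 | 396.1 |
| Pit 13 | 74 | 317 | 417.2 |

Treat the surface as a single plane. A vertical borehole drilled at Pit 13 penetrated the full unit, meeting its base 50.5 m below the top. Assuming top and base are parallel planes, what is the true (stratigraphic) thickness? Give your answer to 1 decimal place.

Two edge vectors: Pit 11→Pit 12 = (-157, 21, 5.9), Pit 11→Pit 13 = (-154, -22, 27).
Normal n = (Pit 11→Pit 12) × (Pit 11→Pit 13) = (696.8, 3330.4, 6688).
So ∂z/∂E = −n_x/n_z = −0.10419 and ∂z/∂N = −n_y/n_z = −0.49797.
|∇z| = √(a²+b²) = 0.50875, so dip δ = arctan(0.50875) = 26.96°.
True thickness = vertical thickness × cos δ = 50.5 × cos 26.96° = 45.0 m.

45.0 m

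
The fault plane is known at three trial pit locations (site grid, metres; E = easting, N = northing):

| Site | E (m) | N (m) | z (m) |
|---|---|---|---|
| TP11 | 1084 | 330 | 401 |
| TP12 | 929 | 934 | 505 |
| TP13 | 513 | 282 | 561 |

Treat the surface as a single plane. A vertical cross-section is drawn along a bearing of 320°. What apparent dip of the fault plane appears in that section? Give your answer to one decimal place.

Let the plane be z = a·E + b·N + c.
TP12−TP11: −155a + 604b = 104;  TP13−TP11: −571a − 48b = 160.
Solving gives a = −0.28846, b = 0.09816.
Unit vector along 320° is (sin 320°, cos 320°) = (-0.6428, 0.7660).
Slope in that direction = a·(-0.6428) + b·(0.7660) = 0.26061.
Apparent dip = arctan|0.26061| = 14.6° (true dip is 16.9°, so apparent ≤ true as expected).

14.6°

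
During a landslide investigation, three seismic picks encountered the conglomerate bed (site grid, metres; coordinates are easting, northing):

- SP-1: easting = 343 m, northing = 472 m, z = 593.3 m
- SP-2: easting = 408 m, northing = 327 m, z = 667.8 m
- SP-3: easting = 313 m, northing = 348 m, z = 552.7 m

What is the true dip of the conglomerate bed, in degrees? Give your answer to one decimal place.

50.6°

Let the plane be z = a·easting + b·northing + c.
SP-2−SP-1: 65a − 145b = 74.5;  SP-3−SP-1: −30a − 124b = −40.6.
Solving gives a = 1.21878, b = 0.03255.
Gradient magnitude |∇z| = √(a² + b²) = √(1.48541 + 0.00106) = 1.21921.
True dip = arctan(1.21921) = 50.6°, dipping toward W (azimuth ≈ 268°).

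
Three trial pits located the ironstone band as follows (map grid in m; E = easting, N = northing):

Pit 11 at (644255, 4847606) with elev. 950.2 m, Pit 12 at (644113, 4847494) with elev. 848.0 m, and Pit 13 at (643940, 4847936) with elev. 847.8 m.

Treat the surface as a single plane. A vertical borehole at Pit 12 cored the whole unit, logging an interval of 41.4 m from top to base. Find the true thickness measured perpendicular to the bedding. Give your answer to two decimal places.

35.65 m

Two edge vectors: Pit 11→Pit 12 = (-142, -112, -102.2), Pit 11→Pit 13 = (-315, 330, -102.4).
Normal n = (Pit 11→Pit 12) × (Pit 11→Pit 13) = (45194.8, 17652.2, -82140).
So ∂z/∂E = −n_x/n_z = 0.55022 and ∂z/∂N = −n_y/n_z = 0.21490.
|∇z| = √(a²+b²) = 0.59070, so dip δ = arctan(0.59070) = 30.57°.
True thickness = vertical thickness × cos δ = 41.4 × cos 30.57° = 35.65 m.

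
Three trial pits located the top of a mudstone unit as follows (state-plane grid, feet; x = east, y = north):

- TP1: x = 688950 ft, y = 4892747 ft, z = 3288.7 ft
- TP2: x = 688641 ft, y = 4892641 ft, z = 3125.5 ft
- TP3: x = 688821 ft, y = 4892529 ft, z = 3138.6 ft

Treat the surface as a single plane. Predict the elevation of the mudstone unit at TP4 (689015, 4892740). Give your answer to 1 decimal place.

3309.2 ft

Let the plane be z = a·x + b·y + c.
TP2−TP1: −309a − 106b = −163.2;  TP3−TP1: −129a − 218b = −150.1.
Solving gives a = 0.366320221, b = 0.471764640.
Then c = 3288.7 − a·688950 − b·4892747 = −2557312.64.
At (689015, 4892740): z = 252400.1 + 2308221.7 − 2557312.64 = 3309.2 ft.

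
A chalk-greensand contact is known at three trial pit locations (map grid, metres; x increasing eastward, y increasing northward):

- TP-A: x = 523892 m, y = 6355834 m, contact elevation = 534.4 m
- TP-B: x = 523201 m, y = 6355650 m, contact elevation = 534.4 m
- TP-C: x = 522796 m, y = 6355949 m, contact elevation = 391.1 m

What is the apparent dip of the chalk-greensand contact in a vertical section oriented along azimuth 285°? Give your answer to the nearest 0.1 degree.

Let the plane be z = a·x + b·y + c.
TP-B−TP-A: −691a − 184b = 0;  TP-C−TP-A: −1096a + 115b = −143.3.
Solving gives a = 0.09379, b = −0.35222.
Unit vector along 285° is (sin 285°, cos 285°) = (-0.9659, 0.2588).
Slope in that direction = a·(-0.9659) + b·(0.2588) = −0.18176.
Apparent dip = arctan|0.18176| = 10.3° (true dip is 20.0°, so apparent ≤ true as expected).

10.3°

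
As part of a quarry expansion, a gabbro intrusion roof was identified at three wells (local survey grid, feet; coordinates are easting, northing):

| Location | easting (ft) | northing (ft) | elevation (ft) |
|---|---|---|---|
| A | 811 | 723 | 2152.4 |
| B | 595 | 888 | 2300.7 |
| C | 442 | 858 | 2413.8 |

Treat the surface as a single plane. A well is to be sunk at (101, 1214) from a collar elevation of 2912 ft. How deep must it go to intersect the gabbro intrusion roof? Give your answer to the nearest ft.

Let the plane be z = a·easting + b·northing + c.
B−A: −216a + 165b = 148.3;  C−A: −369a + 135b = 261.4.
Solving gives a = −0.72846, b = −0.05484.
Then c = 2152.4 − a·811 − b·723 = 2782.83.
At (101, 1214): z_contact = −73.6 − 66.6 + 2782.83 = 2642.7 ft.
Depth below ground = 2912 − 2642.7 = 269 ft.

269 ft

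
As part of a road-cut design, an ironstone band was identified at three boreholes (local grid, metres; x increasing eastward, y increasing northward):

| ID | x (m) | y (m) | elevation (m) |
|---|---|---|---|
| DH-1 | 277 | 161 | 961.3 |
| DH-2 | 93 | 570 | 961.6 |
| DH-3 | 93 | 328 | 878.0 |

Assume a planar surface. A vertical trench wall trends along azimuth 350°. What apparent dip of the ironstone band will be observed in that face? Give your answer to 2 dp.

11.70°

Let the plane be z = a·x + b·y + c.
DH-2−DH-1: −184a + 409b = 0.3;  DH-3−DH-1: −184a + 167b = −83.3.
Solving gives a = 0.76625, b = 0.34545.
Unit vector along 350° is (sin 350°, cos 350°) = (-0.1736, 0.9848).
Slope in that direction = a·(-0.1736) + b·(0.9848) = 0.20715.
Apparent dip = arctan|0.20715| = 11.70° (true dip is 40.0°, so apparent ≤ true as expected).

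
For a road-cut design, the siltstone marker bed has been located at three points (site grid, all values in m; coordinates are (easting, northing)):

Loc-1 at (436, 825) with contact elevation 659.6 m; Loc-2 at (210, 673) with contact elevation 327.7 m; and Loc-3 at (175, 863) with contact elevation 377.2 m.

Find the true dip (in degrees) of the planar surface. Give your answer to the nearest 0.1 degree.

Let the plane be z = a·E + b·N + c.
Loc-2−Loc-1: −226a − 152b = −331.9;  Loc-3−Loc-1: −261a + 38b = −282.4.
Solving gives a = 1.15079, b = 0.47251.
Gradient magnitude |∇z| = √(a² + b²) = √(1.32431 + 0.22327) = 1.24402.
True dip = arctan(1.24402) = 51.2°, dipping toward WSW (azimuth ≈ 248°).

51.2°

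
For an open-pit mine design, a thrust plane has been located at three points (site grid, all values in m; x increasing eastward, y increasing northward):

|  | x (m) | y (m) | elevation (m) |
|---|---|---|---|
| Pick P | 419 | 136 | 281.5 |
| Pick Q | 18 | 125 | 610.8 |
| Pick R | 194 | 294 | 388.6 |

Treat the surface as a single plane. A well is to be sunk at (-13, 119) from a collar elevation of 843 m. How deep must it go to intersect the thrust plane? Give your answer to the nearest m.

204 m

Two edge vectors: Pick P→Pick Q = (-401, -11, 329.3), Pick P→Pick R = (-225, 158, 107.1).
Normal n = (Pick P→Pick Q) × (Pick P→Pick R) = (-53207.5, -31145.4, -65833).
So ∂z/∂x = −n_x/n_z = −0.80822 and ∂z/∂y = −n_y/n_z = −0.47310.
Intercept c from Pick P: 281.5 + 338.64 + 64.34 = 684.49.
At (-13, 119): z_contact = 10.5 − 56.3 + 684.49 = 638.7 m.
Depth below ground = 843 − 638.7 = 204 m.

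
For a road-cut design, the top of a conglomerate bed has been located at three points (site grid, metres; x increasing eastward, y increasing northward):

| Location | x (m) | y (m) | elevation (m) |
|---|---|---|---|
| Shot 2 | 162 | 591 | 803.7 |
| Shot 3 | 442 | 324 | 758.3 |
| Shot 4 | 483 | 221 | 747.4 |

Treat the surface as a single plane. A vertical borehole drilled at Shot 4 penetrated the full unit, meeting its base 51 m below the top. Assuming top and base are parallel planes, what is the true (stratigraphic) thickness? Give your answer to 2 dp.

50.64 m

Two edge vectors: Shot 2→Shot 3 = (280, -267, -45.4), Shot 2→Shot 4 = (321, -370, -56.3).
Normal n = (Shot 2→Shot 3) × (Shot 2→Shot 4) = (-1765.9, 1190.6, -17893).
So ∂z/∂x = −n_x/n_z = −0.09869 and ∂z/∂y = −n_y/n_z = 0.06654.
|∇z| = √(a²+b²) = 0.11903, so dip δ = arctan(0.11903) = 6.79°.
True thickness = vertical thickness × cos δ = 51 × cos 6.79° = 50.64 m.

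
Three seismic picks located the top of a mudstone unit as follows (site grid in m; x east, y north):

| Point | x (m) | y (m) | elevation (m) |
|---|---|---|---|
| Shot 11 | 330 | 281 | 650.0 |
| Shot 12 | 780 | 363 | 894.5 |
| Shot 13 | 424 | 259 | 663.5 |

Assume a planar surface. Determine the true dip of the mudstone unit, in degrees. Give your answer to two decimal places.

Two edge vectors: Shot 11→Shot 12 = (450, 82, 244.5), Shot 11→Shot 13 = (94, -22, 13.5).
Normal n = (Shot 11→Shot 12) × (Shot 11→Shot 13) = (6486, 16908, -17608).
So ∂z/∂x = −n_x/n_z = 0.36836 and ∂z/∂y = −n_y/n_z = 0.96025.
Gradient magnitude |∇z| = √(a² + b²) = √(0.13569 + 0.92207) = 1.02847.
True dip = arctan(1.02847) = 45.80°, dipping toward SSW (azimuth ≈ 201°).

45.80°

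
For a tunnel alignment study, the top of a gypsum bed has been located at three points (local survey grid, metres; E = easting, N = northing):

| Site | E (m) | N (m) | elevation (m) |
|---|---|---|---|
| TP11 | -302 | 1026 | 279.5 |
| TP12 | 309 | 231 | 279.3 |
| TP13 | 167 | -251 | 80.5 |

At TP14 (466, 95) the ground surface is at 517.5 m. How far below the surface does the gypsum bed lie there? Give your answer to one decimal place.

Let the plane be z = a·E + b·N + c.
TP12−TP11: 611a − 795b = −0.2;  TP13−TP11: 469a − 1277b = −199.
Solving gives a = 0.387709, b = 0.298227.
Then c = 279.5 − a·-302 − b·1026 = 90.61.
At (466, 95): z_contact = 180.67 + 28.33 + 90.61 = 299.61 m.
Depth below ground = 517.5 − 299.61 = 217.9 m.

217.9 m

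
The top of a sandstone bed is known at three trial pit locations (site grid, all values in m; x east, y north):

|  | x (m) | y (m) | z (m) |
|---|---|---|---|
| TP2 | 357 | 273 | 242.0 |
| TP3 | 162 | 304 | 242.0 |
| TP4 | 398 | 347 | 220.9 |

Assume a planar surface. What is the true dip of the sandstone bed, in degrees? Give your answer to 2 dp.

14.86°

Let the plane be z = a·x + b·y + c.
TP3−TP2: −195a + 31b = 0;  TP4−TP2: 41a + 74b = −21.1.
Solving gives a = −0.04166, b = −0.26205.
Gradient magnitude |∇z| = √(a² + b²) = √(0.00174 + 0.06867) = 0.26534.
True dip = arctan(0.26534) = 14.86°, dipping toward N (azimuth ≈ 009°).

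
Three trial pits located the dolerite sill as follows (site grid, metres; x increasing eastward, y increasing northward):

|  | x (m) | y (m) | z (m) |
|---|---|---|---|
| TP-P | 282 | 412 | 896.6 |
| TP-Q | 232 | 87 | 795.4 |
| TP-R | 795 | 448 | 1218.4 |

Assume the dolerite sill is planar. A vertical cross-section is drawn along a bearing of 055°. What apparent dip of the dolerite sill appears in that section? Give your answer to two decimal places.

32.04°

Let the plane be z = a·x + b·y + c.
TP-Q−TP-P: −50a − 325b = −101.2;  TP-R−TP-P: 513a + 36b = 321.8.
Solving gives a = 0.61205, b = 0.21722.
Unit vector along 055° is (sin 55°, cos 55°) = (0.8192, 0.5736).
Slope in that direction = a·(0.8192) + b·(0.5736) = 0.62595.
Apparent dip = arctan|0.62595| = 32.04° (true dip is 33.0°, so apparent ≤ true as expected).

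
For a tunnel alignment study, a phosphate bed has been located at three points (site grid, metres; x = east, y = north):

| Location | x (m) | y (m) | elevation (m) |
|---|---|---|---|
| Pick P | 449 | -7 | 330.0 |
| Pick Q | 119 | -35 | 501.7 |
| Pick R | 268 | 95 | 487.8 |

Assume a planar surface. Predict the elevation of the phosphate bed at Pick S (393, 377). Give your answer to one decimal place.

Let the plane be z = a·x + b·y + c.
Pick Q−Pick P: −330a − 28b = 171.7;  Pick R−Pick P: −181a + 102b = 157.8.
Solving gives a = −0.56630, b = 0.54215.
Then c = 330 − a·449 − b·-7 = 588.07.
At (393, 377): z = −222.6 + 204.4 + 588.07 = 569.9 m.

569.9 m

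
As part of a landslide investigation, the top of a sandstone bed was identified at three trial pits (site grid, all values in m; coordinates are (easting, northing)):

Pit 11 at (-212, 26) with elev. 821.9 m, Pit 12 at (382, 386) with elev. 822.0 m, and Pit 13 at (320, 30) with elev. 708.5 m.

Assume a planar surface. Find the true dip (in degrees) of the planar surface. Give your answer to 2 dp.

22.62°

Let the plane be z = a·E + b·N + c.
Pit 12−Pit 11: 594a + 360b = 0.1;  Pit 13−Pit 11: 532a + 4b = −113.4.
Solving gives a = −0.21584, b = 0.35641.
Gradient magnitude |∇z| = √(a² + b²) = √(0.04659 + 0.12703) = 0.41667.
True dip = arctan(0.41667) = 22.62°, dipping toward SSE (azimuth ≈ 149°).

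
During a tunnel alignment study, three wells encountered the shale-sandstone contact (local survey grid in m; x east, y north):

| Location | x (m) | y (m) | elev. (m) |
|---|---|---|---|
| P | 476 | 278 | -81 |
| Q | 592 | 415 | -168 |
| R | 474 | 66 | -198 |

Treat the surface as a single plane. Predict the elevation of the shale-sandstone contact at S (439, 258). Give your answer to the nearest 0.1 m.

-39.9 m

Let the plane be z = a·x + b·y + c.
Q−P: 116a + 137b = −87;  R−P: −2a − 212b = −117.
Solving gives a = −1.41759, b = 0.56526.
Then c = -81 − a·476 − b·278 = 436.63.
At (439, 258): z = −622.3 + 145.8 + 436.63 = -39.9 m.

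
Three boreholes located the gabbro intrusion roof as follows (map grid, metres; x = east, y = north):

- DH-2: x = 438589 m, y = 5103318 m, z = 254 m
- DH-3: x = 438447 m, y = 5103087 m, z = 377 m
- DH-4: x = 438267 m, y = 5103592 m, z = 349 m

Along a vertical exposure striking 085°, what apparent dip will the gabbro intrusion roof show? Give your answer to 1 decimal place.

Two edge vectors: DH-2→DH-3 = (-142, -231, 123), DH-2→DH-4 = (-322, 274, 95).
Normal n = (DH-2→DH-3) × (DH-2→DH-4) = (-55647, -26116, -113290).
So ∂z/∂x = −n_x/n_z = −0.49119 and ∂z/∂y = −n_y/n_z = −0.23052.
Unit vector along 085° is (sin 85°, cos 85°) = (0.9962, 0.0872).
Slope in that direction = a·(0.9962) + b·(0.0872) = −0.50941.
Apparent dip = arctan|0.50941| = 27.0° (true dip is 28.5°, so apparent ≤ true as expected).

27.0°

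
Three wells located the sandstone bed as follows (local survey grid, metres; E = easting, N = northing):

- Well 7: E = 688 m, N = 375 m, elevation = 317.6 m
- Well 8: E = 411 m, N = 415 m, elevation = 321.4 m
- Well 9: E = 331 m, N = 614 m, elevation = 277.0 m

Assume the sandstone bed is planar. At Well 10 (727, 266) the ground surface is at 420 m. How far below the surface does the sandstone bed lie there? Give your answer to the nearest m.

78 m

Let the plane be z = a·E + b·N + c.
Well 8−Well 7: −277a + 40b = 3.8;  Well 9−Well 7: −357a + 239b = −40.6.
Solving gives a = −0.04877, b = −0.24272.
Then c = 317.6 − a·688 − b·375 = 442.17.
At (727, 266): z_contact = −35.5 − 64.6 + 442.17 = 342.2 m.
Depth below ground = 420 − 342.2 = 78 m.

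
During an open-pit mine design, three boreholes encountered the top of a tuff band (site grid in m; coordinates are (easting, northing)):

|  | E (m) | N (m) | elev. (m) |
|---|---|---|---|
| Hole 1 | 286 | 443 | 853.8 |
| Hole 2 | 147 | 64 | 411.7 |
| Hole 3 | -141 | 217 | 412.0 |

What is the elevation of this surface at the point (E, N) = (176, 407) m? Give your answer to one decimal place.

Let the plane be z = a·E + b·N + c.
Hole 2−Hole 1: −139a − 379b = −442.1;  Hole 3−Hole 1: −427a − 226b = −441.8.
Solving gives a = 0.51777, b = 0.97659.
Then c = 853.8 − a·286 − b·443 = 273.09.
At (176, 407): z = 91.1 + 397.5 + 273.09 = 761.7 m.

761.7 m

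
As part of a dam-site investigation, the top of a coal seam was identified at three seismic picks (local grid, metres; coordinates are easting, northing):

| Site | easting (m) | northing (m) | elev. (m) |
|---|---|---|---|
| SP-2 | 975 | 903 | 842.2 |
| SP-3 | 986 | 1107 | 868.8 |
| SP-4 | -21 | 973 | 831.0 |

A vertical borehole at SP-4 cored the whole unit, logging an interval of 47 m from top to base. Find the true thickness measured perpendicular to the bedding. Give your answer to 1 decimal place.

46.6 m

Let the plane be z = a·easting + b·northing + c.
SP-3−SP-2: 11a + 204b = 26.6;  SP-4−SP-2: −996a + 70b = −11.2.
Solving gives a = 0.02033, b = 0.12930.
|∇z| = √(a²+b²) = 0.13088, so dip δ = arctan(0.13088) = 7.46°.
True thickness = vertical thickness × cos δ = 47 × cos 7.46° = 46.6 m.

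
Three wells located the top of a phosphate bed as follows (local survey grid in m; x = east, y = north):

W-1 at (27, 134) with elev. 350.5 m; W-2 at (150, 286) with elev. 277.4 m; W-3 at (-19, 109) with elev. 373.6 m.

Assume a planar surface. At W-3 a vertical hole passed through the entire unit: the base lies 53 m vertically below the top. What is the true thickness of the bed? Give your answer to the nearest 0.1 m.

48.3 m

Let the plane be z = a·x + b·y + c.
W-2−W-1: 123a + 152b = −73.1;  W-3−W-1: −46a − 25b = 23.1.
Solving gives a = −0.42984, b = −0.13309.
|∇z| = √(a²+b²) = 0.44998, so dip δ = arctan(0.44998) = 24.23°.
True thickness = vertical thickness × cos δ = 53 × cos 24.23° = 48.3 m.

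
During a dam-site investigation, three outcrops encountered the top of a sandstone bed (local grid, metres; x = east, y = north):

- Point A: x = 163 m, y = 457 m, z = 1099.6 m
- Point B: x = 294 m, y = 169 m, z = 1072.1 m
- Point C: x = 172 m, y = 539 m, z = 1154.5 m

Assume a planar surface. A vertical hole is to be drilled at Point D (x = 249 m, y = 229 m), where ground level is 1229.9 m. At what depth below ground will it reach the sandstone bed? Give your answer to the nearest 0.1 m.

170.1 m

Let the plane be z = a·x + b·y + c.
Point B−Point A: 131a − 288b = −27.5;  Point C−Point A: 9a + 82b = 54.9.
Solving gives a = 1.01666, b = 0.55793.
Then c = 1099.6 − a·163 − b·457 = 678.91.
At (249, 229): z_contact = 253.15 + 127.77 + 678.91 = 1059.83 m.
Depth below ground = 1229.9 − 1059.83 = 170.1 m.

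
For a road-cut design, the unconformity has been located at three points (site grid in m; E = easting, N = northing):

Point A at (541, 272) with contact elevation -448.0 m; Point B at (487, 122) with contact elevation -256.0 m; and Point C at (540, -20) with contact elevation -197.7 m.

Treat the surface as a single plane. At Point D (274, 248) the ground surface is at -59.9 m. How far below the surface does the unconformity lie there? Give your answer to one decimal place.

51.0 m

Let the plane be z = a·E + b·N + c.
Point B−Point A: −54a − 150b = 192;  Point C−Point A: −1a − 292b = 250.3.
Solving gives a = −1.18575, b = −0.85313.
Then c = -448 − a·541 − b·272 = 425.54.
At (274, 248): z_contact = −324.89 − 211.58 + 425.54 = -110.93 m.
Depth below ground = -59.9 − (-110.93) = 51.0 m.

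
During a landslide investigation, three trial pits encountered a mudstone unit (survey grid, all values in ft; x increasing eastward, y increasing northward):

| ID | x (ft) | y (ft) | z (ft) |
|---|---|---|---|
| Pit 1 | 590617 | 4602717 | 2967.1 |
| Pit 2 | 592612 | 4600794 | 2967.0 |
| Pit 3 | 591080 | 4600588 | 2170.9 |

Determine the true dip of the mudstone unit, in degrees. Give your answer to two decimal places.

Let the plane be z = a·x + b·y + c.
Pit 2−Pit 1: 1995a − 1923b = −0.1;  Pit 3−Pit 1: 463a − 2129b = −796.2.
Solving gives a = 0.45603, b = 0.47315.
Gradient magnitude |∇z| = √(a² + b²) = √(0.20796 + 0.22387) = 0.65714.
True dip = arctan(0.65714) = 33.31°, dipping toward SW (azimuth ≈ 224°).

33.31°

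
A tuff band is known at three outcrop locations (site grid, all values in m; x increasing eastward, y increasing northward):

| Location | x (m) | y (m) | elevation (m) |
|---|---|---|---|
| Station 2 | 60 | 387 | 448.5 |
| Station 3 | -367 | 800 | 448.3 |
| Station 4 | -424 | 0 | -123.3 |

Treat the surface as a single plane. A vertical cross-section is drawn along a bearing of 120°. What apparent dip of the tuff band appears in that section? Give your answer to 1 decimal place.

12.7°

Let the plane be z = a·x + b·y + c.
Station 3−Station 2: −427a + 413b = −0.2;  Station 4−Station 2: −484a − 387b = −571.8.
Solving gives a = 0.64696, b = 0.66840.
Unit vector along 120° is (sin 120°, cos 120°) = (0.8660, -0.5000).
Slope in that direction = a·(0.8660) + b·(-0.5000) = 0.22608.
Apparent dip = arctan|0.22608| = 12.7° (true dip is 42.9°, so apparent ≤ true as expected).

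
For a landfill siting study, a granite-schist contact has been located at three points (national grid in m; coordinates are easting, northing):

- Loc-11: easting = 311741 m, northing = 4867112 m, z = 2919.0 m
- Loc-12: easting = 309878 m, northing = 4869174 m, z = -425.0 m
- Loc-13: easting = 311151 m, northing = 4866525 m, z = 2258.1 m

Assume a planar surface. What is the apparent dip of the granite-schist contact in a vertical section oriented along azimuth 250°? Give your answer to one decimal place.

51.2°

Two edge vectors: Loc-11→Loc-12 = (-1863, 2062, -3344), Loc-11→Loc-13 = (-590, -587, -660.9).
Normal n = (Loc-11→Loc-12) × (Loc-11→Loc-13) = (-3325703.8, 741703.3, 2310161).
So ∂z/∂easting = −n_x/n_z = 1.43960 and ∂z/∂northing = −n_y/n_z = −0.32106.
Unit vector along 250° is (sin 250°, cos 250°) = (-0.9397, -0.3420).
Slope in that direction = a·(-0.9397) + b·(-0.3420) = −1.24297.
Apparent dip = arctan|1.24297| = 51.2° (true dip is 55.9°, so apparent ≤ true as expected).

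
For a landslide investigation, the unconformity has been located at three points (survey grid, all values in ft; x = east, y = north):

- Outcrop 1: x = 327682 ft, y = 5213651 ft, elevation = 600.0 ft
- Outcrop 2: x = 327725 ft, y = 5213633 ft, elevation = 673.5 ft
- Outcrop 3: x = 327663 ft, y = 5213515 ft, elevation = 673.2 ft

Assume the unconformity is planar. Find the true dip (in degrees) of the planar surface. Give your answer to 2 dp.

Let the plane be z = a·x + b·y + c.
Outcrop 2−Outcrop 1: 43a − 18b = 73.5;  Outcrop 3−Outcrop 1: −19a − 136b = 73.2.
Solving gives a = 1.40200, b = −0.73410.
Gradient magnitude |∇z| = √(a² + b²) = √(1.96561 + 0.53891) = 1.58257.
True dip = arctan(1.58257) = 57.71°, dipping toward WNW (azimuth ≈ 298°).

57.71°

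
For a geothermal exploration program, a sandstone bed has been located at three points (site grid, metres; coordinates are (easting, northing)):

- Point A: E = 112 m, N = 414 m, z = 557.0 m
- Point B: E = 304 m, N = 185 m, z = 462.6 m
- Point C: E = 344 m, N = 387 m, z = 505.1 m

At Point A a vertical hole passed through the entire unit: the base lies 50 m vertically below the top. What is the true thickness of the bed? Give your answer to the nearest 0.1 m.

47.7 m

Two edge vectors: Point A→Point B = (192, -229, -94.4), Point A→Point C = (232, -27, -51.9).
Normal n = (Point A→Point B) × (Point A→Point C) = (9336.3, -11936, 47944).
So ∂z/∂E = −n_x/n_z = −0.19473 and ∂z/∂N = −n_y/n_z = 0.24896.
|∇z| = √(a²+b²) = 0.31607, so dip δ = arctan(0.31607) = 17.54°.
True thickness = vertical thickness × cos δ = 50 × cos 17.54° = 47.7 m.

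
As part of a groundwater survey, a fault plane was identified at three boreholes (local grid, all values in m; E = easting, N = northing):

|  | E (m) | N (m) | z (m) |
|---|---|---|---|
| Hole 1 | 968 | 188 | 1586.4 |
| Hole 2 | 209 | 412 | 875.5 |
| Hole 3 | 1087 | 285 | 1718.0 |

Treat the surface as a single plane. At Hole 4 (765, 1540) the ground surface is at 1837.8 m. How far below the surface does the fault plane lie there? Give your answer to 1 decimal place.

Let the plane be z = a·E + b·N + c.
Hole 2−Hole 1: −759a + 224b = −710.9;  Hole 3−Hole 1: 119a + 97b = 131.6.
Solving gives a = 0.981618, b = 0.152448.
Then c = 1586.4 − a·968 − b·188 = 607.53.
At (765, 1540): z_contact = 750.94 + 234.77 + 607.53 = 1593.24 m.
Depth below ground = 1837.8 − 1593.24 = 244.6 m.

244.6 m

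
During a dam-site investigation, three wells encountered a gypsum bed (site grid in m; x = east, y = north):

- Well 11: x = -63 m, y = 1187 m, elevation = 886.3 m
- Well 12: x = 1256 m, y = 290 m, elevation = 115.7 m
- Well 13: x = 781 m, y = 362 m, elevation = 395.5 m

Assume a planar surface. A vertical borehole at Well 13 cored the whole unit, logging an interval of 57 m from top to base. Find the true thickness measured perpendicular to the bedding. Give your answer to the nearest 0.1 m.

Two edge vectors: Well 11→Well 12 = (1319, -897, -770.6), Well 11→Well 13 = (844, -825, -490.8).
Normal n = (Well 11→Well 12) × (Well 11→Well 13) = (-195497.4, -3021.2, -331107).
So ∂z/∂x = −n_x/n_z = −0.59044 and ∂z/∂y = −n_y/n_z = −0.00912.
|∇z| = √(a²+b²) = 0.59051, so dip δ = arctan(0.59051) = 30.56°.
True thickness = vertical thickness × cos δ = 57 × cos 30.56° = 49.1 m.

49.1 m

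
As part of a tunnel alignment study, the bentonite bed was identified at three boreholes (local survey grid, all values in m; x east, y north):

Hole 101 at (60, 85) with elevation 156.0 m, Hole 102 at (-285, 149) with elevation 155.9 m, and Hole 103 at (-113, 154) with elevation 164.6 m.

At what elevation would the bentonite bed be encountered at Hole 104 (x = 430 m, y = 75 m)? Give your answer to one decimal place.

169.9 m

Let the plane be z = a·x + b·y + c.
Hole 102−Hole 101: −345a + 64b = −0.1;  Hole 103−Hole 101: −173a + 69b = 8.6.
Solving gives a = 0.04377, b = 0.23438.
Then c = 156 − a·60 − b·85 = 133.45.
At (430, 75): z = 18.8 + 17.6 + 133.45 = 169.9 m.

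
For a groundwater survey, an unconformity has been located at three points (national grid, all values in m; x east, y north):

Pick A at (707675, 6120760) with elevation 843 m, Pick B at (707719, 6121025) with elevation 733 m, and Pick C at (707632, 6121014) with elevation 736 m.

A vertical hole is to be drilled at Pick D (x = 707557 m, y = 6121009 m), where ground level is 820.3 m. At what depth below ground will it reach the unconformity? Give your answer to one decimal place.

Let the plane be z = a·x + b·y + c.
Pick B−Pick A: 44a + 265b = −110;  Pick C−Pick A: −43a + 254b = −107.
Solving gives a = 0.018386425, b = −0.418147180.
Then c = 843 − a·707675 − b·6120760 = 2547209.92.
At (707557, 6121009): z_contact = 13009.44 − 2559482.65 + 2547209.92 = 736.71 m.
Depth below ground = 820.3 − 736.71 = 83.6 m.

83.6 m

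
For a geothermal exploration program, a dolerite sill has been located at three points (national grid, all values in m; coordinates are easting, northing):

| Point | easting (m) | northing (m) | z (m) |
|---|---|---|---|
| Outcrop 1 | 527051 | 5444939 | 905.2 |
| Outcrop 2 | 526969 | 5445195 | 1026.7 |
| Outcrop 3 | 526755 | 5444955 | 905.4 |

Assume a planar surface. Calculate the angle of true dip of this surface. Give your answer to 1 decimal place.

25.8°

Two edge vectors: Outcrop 1→Outcrop 2 = (-82, 256, 121.5), Outcrop 1→Outcrop 3 = (-296, 16, 0.2).
Normal n = (Outcrop 1→Outcrop 2) × (Outcrop 1→Outcrop 3) = (-1892.8, -35947.6, 74464).
So ∂z/∂easting = −n_x/n_z = 0.02542 and ∂z/∂northing = −n_y/n_z = 0.48275.
Gradient magnitude |∇z| = √(a² + b²) = √(0.00065 + 0.23305) = 0.48342.
True dip = arctan(0.48342) = 25.8°, dipping toward S (azimuth ≈ 183°).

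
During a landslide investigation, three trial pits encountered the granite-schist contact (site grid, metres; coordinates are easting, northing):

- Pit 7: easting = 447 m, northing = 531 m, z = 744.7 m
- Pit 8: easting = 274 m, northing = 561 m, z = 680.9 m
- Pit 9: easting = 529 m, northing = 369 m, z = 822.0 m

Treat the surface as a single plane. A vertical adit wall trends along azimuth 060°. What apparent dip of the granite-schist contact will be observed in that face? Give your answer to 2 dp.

Two edge vectors: Pit 7→Pit 8 = (-173, 30, -63.8), Pit 7→Pit 9 = (82, -162, 77.3).
Normal n = (Pit 7→Pit 8) × (Pit 7→Pit 9) = (-8016.6, 8141.3, 25566).
So ∂z/∂easting = −n_x/n_z = 0.31356 and ∂z/∂northing = −n_y/n_z = −0.31844.
Unit vector along 060° is (sin 60°, cos 60°) = (0.8660, 0.5000).
Slope in that direction = a·(0.8660) + b·(0.5000) = 0.11233.
Apparent dip = arctan|0.11233| = 6.41° (true dip is 24.1°, so apparent ≤ true as expected).

6.41°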